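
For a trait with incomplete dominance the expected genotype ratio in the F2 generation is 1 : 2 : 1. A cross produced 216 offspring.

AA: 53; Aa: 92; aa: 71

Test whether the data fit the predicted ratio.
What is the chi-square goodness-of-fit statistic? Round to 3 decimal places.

Ratio total = 4. Expected counts: 216×1/4 = 54, 216×2/4 = 108, 216×1/4 = 54.
cat         O        E   (O−E)²/E
AA         53       54     0.0185
Aa         92      108     2.3704
aa         71       54     5.3519
Sum = 7.741

7.741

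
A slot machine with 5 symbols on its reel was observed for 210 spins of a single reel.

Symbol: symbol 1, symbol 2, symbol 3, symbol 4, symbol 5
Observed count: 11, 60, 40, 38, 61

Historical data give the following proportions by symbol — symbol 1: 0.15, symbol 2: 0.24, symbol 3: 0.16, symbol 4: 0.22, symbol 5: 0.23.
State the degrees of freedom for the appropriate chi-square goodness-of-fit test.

There are k = 5 categories and no parameters were estimated from the data, so df = 5 − 1 = 4.

4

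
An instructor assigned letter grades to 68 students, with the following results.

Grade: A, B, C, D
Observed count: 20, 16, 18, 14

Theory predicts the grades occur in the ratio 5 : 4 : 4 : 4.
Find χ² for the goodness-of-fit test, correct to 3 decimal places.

Ratio total = 17. Expected counts: 68×5/17 = 20, 68×4/17 = 16, 68×4/17 = 16, 68×4/17 = 16.
A: (20 − 20)²/20 = 0/20 = 0.0000
B: (16 − 16)²/16 = 0/16 = 0.0000
C: (18 − 16)²/16 = 4/16 = 0.2500
D: (14 − 16)²/16 = 4/16 = 0.2500
Sum = 0.500

0.500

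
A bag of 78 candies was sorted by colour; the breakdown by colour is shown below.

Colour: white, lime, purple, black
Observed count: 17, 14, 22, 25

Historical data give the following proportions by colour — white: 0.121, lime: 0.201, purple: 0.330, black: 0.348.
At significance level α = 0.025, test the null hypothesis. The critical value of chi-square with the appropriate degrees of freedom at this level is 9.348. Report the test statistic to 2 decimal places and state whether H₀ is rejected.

6.95; do not reject

Expected counts E_i = n·p_i: 78×0.121 = 9.438, 78×0.201 = 15.678, 78×0.330 = 25.74, 78×0.348 = 27.144.
white: (17 − 9.438)²/9.438 = 57.183844/9.438 = 6.059
lime: (14 − 15.678)²/15.678 = 2.815684/15.678 = 0.180
purple: (22 − 25.74)²/25.74 = 13.9876/25.74 = 0.543
black: (25 − 27.144)²/27.144 = 4.596736/27.144 = 0.169
Sum = 6.95
df = 3. Since 6.95 < 9.348, we do not reject H₀.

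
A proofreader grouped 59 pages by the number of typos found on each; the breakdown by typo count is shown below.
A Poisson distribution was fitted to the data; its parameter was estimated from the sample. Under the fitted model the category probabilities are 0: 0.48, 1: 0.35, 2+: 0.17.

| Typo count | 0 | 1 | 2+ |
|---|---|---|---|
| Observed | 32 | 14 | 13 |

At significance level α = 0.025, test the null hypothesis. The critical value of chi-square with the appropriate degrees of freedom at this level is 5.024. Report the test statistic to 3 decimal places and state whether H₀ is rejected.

3.499; do not reject

Expected counts E_i = n·p_i: 59×0.48 = 28.32, 59×0.35 = 20.65, 59×0.17 = 10.03.
0: (32 − 28.32)²/28.32 = 13.5424/28.32 = 0.4782
1: (14 − 20.65)²/20.65 = 44.2225/20.65 = 2.1415
2+: (13 − 10.03)²/10.03 = 8.8209/10.03 = 0.8795
Sum = 3.499
df = 1. Since 3.499 < 5.024, we do not reject H₀.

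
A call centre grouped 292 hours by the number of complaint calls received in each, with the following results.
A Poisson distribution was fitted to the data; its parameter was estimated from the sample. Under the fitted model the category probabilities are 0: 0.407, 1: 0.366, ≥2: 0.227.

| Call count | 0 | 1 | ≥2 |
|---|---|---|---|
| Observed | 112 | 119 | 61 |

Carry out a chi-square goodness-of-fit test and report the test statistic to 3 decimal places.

Expected counts E_i = n·p_i: 292×0.407 = 118.844, 292×0.366 = 106.872, 292×0.227 = 66.284.
0: (112 − 118.844)²/118.844 = 46.840336/118.844 = 0.3941
1: (119 − 106.872)²/106.872 = 147.088384/106.872 = 1.3763
≥2: (61 − 66.284)²/66.284 = 27.920656/66.284 = 0.4212
Sum = 2.192

2.192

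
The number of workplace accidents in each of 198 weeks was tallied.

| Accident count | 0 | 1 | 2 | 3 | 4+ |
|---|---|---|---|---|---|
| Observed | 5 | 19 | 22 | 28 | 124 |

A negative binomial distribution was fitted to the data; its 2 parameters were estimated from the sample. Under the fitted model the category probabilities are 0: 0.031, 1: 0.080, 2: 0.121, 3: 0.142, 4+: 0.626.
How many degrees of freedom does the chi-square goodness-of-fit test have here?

2

There are k = 5 categories and 2 parameters estimated from the data, so df = 5 − 1 − 2 = 2.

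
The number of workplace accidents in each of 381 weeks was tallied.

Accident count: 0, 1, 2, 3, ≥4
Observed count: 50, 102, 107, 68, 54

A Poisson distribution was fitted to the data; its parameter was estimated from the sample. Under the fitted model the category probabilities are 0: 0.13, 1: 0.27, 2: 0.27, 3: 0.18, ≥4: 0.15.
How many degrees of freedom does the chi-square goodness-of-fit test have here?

3

There are k = 5 categories and 1 parameter estimated from the data, so df = 5 − 1 − 1 = 3.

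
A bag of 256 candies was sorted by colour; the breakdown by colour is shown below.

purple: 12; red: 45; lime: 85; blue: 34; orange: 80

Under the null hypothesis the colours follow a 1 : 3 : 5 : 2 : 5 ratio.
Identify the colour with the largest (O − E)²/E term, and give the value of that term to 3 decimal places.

Ratio total = 16. Expected counts: 256×1/16 = 16, 256×3/16 = 48, 256×5/16 = 80, 256×2/16 = 32, 256×5/16 = 80.
purple: (12 − 16)²/16 = 16/16 = 1.0000
red: (45 − 48)²/48 = 9/48 = 0.1875
lime: (85 − 80)²/80 = 25/80 = 0.3125
blue: (34 − 32)²/32 = 4/32 = 0.1250
orange: (80 − 80)²/80 = 0/80 = 0.0000
The largest term is for purple: 1.000.

purple, 1.000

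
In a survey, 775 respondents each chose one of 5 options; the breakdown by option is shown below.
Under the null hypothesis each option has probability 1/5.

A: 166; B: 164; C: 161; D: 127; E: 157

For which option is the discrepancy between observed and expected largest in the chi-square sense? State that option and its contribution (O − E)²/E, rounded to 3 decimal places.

D, 5.058

Expected count for each of the 5 categories: 775/5 = 155.
χ² = (166−155)²/155 + (164−155)²/155 + (161−155)²/155 + (127−155)²/155 + (157−155)²/155
   = 0.7806 + 0.5226 + 0.2323 + 5.0581 + 0.0258
The largest term is for D: 5.058.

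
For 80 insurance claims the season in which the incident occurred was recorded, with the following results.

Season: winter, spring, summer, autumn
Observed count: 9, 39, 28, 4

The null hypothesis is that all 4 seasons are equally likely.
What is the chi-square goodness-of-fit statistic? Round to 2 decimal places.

40.10

Expected count for each of the 4 categories: 80/4 = 20.
cat         O        E   (O−E)²/E
winter      9       20      6.050
spring     39       20     18.050
summer     28       20      3.200
autumn      4       20     12.800
Sum = 40.10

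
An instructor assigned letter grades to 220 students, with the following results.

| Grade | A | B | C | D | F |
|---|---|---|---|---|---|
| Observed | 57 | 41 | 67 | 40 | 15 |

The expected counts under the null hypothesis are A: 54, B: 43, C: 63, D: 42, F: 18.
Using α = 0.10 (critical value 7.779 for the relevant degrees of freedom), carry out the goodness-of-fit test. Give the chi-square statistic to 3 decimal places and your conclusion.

1.109; do not reject

χ² = (57−54)²/54 + (41−43)²/43 + (67−63)²/63 + (40−42)²/42 + (15−18)²/18
   = 0.1667 + 0.0930 + 0.2540 + 0.0952 + 0.5000
Sum = 1.109
df = 4. Since 1.109 < 7.779, we do not reject H₀.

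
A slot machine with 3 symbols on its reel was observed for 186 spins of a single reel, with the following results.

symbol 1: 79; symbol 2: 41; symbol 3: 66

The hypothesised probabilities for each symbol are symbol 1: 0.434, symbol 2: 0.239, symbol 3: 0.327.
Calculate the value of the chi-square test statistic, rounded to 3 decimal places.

0.746

Expected counts E_i = n·p_i: 186×0.434 = 80.724, 186×0.239 = 44.454, 186×0.327 = 60.822.
χ² = (79−80.724)²/80.724 + (41−44.454)²/44.454 + (66−60.822)²/60.822
   = 0.0368 + 0.2684 + 0.4408
Sum = 0.746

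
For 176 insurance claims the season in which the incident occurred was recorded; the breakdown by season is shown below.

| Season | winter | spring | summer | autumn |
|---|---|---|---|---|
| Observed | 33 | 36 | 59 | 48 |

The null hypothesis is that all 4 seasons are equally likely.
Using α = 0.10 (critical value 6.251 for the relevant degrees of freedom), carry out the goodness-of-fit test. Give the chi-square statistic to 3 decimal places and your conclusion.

9.682; reject

Expected count for each of the 4 categories: 176/4 = 44.
cat         O        E   (O−E)²/E
winter     33       44     2.7500
spring     36       44     1.4545
summer     59       44     5.1136
autumn     48       44     0.3636
Sum = 9.682
df = 3. Since 9.682 > 6.251, we reject H₀.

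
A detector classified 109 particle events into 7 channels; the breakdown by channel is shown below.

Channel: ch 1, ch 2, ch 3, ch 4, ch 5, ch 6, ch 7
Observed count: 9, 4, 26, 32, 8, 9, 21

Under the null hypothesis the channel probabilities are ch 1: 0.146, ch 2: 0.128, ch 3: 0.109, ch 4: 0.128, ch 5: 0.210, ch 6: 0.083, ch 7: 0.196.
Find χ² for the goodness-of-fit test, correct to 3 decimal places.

Expected counts E_i = n·p_i: 109×0.146 = 15.914, 109×0.128 = 13.952, 109×0.109 = 11.881, 109×0.128 = 13.952, 109×0.210 = 22.89, 109×0.083 = 9.047, 109×0.196 = 21.364.
χ² = (9−15.914)²/15.914 + (4−13.952)²/13.952 + (26−11.881)²/11.881 + (32−13.952)²/13.952 + (8−22.89)²/22.89 + (9−9.047)²/9.047 + (21−21.364)²/21.364
   = 3.0039 + 7.0988 + 16.7786 + 23.3465 + 9.6860 + 0.0002 + 0.0062
Sum = 59.920

59.920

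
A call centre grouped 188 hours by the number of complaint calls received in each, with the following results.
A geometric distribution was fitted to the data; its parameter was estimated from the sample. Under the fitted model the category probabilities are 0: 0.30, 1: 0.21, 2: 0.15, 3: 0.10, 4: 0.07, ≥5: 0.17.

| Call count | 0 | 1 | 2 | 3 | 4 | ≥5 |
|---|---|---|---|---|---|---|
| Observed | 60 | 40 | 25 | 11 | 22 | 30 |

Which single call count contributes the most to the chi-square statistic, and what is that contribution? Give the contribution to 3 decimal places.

Expected counts E_i = n·p_i: 188×0.30 = 56.4, 188×0.21 = 39.48, 188×0.15 = 28.2, 188×0.10 = 18.8, 188×0.07 = 13.16, 188×0.17 = 31.96.
χ² = (60−56.4)²/56.4 + (40−39.48)²/39.48 + (25−28.2)²/28.2 + (11−18.8)²/18.8 + (22−13.16)²/13.16 + (30−31.96)²/31.96
   = 0.2298 + 0.0068 + 0.3631 + 3.2362 + 5.9381 + 0.1202
The largest term is for 4: 5.938.

4, 5.938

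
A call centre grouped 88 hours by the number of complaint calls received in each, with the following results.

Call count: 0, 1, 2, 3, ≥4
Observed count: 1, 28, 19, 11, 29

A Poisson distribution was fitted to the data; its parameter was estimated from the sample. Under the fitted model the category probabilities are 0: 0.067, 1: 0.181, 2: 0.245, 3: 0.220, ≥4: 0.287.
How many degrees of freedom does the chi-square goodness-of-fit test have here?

There are k = 5 categories and 1 parameter estimated from the data, so df = 5 − 1 − 1 = 3.

3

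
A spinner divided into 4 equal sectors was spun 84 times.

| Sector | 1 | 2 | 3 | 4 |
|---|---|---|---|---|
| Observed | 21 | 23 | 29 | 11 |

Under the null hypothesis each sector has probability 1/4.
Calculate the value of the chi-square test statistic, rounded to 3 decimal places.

Expected count for each of the 4 categories: 84/4 = 21.
cat         O        E   (O−E)²/E
1          21       21     0.0000
2          23       21     0.1905
3          29       21     3.0476
4          11       21     4.7619
Sum = 8.000

8.000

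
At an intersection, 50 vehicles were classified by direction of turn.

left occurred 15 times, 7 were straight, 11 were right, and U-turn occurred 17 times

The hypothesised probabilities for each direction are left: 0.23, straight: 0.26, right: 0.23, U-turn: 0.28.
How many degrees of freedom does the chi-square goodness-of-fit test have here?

3

There are k = 4 categories and no parameters were estimated from the data, so df = 4 − 1 = 3.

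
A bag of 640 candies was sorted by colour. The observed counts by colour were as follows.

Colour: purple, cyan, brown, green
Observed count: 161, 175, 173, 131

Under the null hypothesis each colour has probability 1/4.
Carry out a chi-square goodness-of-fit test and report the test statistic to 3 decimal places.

7.725

Expected count for each of the 4 categories: 640/4 = 160.
purple: (161 − 160)²/160 = 1/160 = 0.0063
cyan: (175 − 160)²/160 = 225/160 = 1.4063
brown: (173 − 160)²/160 = 169/160 = 1.0563
green: (131 − 160)²/160 = 841/160 = 5.2563
Sum = 7.725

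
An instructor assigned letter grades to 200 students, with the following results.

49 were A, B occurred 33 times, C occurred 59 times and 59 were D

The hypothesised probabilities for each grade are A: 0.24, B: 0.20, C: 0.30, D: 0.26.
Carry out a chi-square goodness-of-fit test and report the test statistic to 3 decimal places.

Expected counts E_i = n·p_i: 200×0.24 = 48, 200×0.20 = 40, 200×0.30 = 60, 200×0.26 = 52.
A: (49 − 48)²/48 = 1/48 = 0.0208
B: (33 − 40)²/40 = 49/40 = 1.2250
C: (59 − 60)²/60 = 1/60 = 0.0167
D: (59 − 52)²/52 = 49/52 = 0.9423
Sum = 2.205

2.205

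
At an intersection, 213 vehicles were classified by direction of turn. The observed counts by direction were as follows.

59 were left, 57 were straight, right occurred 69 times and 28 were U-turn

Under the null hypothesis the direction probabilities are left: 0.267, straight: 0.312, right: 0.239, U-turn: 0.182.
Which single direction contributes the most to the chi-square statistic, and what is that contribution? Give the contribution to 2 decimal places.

right, 6.43

Expected counts E_i = n·p_i: 213×0.267 = 56.871, 213×0.312 = 66.456, 213×0.239 = 50.907, 213×0.182 = 38.766.
cat           O        E   (O−E)²/E
left         59   56.871      0.080
straight     57   66.456      1.345
right        69   50.907      6.430
U-turn       28   38.766      2.990
The largest term is for right: 6.43.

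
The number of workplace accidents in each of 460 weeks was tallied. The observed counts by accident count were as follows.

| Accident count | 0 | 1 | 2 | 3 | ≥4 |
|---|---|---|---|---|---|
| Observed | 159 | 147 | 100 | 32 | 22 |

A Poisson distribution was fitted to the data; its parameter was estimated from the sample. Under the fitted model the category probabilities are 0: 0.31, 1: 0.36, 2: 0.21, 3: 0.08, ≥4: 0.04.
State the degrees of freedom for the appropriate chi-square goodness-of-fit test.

There are k = 5 categories and 1 parameter estimated from the data, so df = 5 − 1 − 1 = 3.

3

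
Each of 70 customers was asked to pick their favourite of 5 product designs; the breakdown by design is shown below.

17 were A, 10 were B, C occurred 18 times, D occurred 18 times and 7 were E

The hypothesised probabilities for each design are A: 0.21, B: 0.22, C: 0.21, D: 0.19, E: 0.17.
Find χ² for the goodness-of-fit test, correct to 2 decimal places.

6.67

Expected counts E_i = n·p_i: 70×0.21 = 14.7, 70×0.22 = 15.4, 70×0.21 = 14.7, 70×0.19 = 13.3, 70×0.17 = 11.9.
A: (17 − 14.7)²/14.7 = 5.29/14.7 = 0.360
B: (10 − 15.4)²/15.4 = 29.16/15.4 = 1.894
C: (18 − 14.7)²/14.7 = 10.89/14.7 = 0.741
D: (18 − 13.3)²/13.3 = 22.09/13.3 = 1.661
E: (7 − 11.9)²/11.9 = 24.01/11.9 = 2.018
Sum = 6.67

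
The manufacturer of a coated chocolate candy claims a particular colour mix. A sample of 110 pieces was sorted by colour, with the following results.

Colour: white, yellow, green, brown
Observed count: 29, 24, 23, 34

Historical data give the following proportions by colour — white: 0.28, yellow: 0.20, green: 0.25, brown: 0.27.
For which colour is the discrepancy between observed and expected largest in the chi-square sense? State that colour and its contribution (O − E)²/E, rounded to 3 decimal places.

green, 0.736

Expected counts E_i = n·p_i: 110×0.28 = 30.8, 110×0.20 = 22, 110×0.25 = 27.5, 110×0.27 = 29.7.
white: (29 − 30.8)²/30.8 = 3.24/30.8 = 0.1052
yellow: (24 − 22)²/22 = 4/22 = 0.1818
green: (23 − 27.5)²/27.5 = 20.25/27.5 = 0.7364
brown: (34 − 29.7)²/29.7 = 18.49/29.7 = 0.6226
The largest term is for green: 0.736.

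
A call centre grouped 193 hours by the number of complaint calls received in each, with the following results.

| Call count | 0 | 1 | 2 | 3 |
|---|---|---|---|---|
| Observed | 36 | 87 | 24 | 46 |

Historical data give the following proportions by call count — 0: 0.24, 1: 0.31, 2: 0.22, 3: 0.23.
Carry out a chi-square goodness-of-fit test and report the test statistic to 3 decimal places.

Expected counts E_i = n·p_i: 193×0.24 = 46.32, 193×0.31 = 59.83, 193×0.22 = 42.46, 193×0.23 = 44.39.
cat         O        E   (O−E)²/E
0          36    46.32     2.2993
1          87    59.83    12.3384
2          24    42.46     8.0257
3          46    44.39     0.0584
Sum = 22.722

22.722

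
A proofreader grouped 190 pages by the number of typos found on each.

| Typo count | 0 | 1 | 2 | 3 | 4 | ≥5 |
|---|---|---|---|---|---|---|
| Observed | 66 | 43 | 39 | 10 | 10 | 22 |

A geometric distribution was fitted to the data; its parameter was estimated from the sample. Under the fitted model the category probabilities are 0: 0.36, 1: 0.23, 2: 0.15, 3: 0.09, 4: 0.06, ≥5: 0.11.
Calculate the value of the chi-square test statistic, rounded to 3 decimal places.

Expected counts E_i = n·p_i: 190×0.36 = 68.4, 190×0.23 = 43.7, 190×0.15 = 28.5, 190×0.09 = 17.1, 190×0.06 = 11.4, 190×0.11 = 20.9.
0: (66 − 68.4)²/68.4 = 5.76/68.4 = 0.0842
1: (43 − 43.7)²/43.7 = 0.49/43.7 = 0.0112
2: (39 − 28.5)²/28.5 = 110.25/28.5 = 3.8684
3: (10 − 17.1)²/17.1 = 50.41/17.1 = 2.9480
4: (10 − 11.4)²/11.4 = 1.96/11.4 = 0.1719
≥5: (22 − 20.9)²/20.9 = 1.21/20.9 = 0.0579
Sum = 7.142

7.142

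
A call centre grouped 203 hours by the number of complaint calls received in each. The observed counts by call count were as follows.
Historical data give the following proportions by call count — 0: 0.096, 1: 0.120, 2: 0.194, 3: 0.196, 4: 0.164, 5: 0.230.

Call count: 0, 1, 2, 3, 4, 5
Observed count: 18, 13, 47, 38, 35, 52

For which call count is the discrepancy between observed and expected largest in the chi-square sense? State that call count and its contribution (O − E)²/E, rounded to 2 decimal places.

1, 5.30

Expected counts E_i = n·p_i: 203×0.096 = 19.488, 203×0.120 = 24.36, 203×0.194 = 39.382, 203×0.196 = 39.788, 203×0.164 = 33.292, 203×0.230 = 46.69.
χ² = (18−19.488)²/19.488 + (13−24.36)²/24.36 + (47−39.382)²/39.382 + (38−39.788)²/39.788 + (35−33.292)²/33.292 + (52−46.69)²/46.69
   = 0.114 + 5.298 + 1.474 + 0.080 + 0.088 + 0.604
The largest term is for 1: 5.30.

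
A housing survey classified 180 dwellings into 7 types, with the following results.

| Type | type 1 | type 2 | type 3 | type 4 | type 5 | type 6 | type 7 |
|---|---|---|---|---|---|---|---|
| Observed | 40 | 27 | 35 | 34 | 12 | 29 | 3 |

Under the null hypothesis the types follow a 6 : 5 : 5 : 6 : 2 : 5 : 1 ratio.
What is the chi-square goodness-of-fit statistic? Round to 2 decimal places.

Ratio total = 30. Expected counts: 180×6/30 = 36, 180×5/30 = 30, 180×5/30 = 30, 180×6/30 = 36, 180×2/30 = 12, 180×5/30 = 30, 180×1/30 = 6.
type 1: (40 − 36)²/36 = 16/36 = 0.444
type 2: (27 − 30)²/30 = 9/30 = 0.300
type 3: (35 − 30)²/30 = 25/30 = 0.833
type 4: (34 − 36)²/36 = 4/36 = 0.111
type 5: (12 − 12)²/12 = 0/12 = 0.000
type 6: (29 − 30)²/30 = 1/30 = 0.033
type 7: (3 − 6)²/6 = 9/6 = 1.500
Sum = 3.22

3.22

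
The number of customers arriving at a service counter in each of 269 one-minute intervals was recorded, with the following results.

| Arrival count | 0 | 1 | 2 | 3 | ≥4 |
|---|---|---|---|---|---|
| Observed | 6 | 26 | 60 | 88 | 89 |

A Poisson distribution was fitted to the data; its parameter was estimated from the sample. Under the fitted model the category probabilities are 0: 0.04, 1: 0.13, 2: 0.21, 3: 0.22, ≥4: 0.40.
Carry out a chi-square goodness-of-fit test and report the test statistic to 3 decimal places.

21.875

Expected counts E_i = n·p_i: 269×0.04 = 10.76, 269×0.13 = 34.97, 269×0.21 = 56.49, 269×0.22 = 59.18, 269×0.40 = 107.6.
cat         O        E   (O−E)²/E
0           6    10.76     2.1057
1          26    34.97     2.3009
2          60    56.49     0.2181
3          88    59.18    14.0350
≥4         89    107.6     3.2152
Sum = 21.875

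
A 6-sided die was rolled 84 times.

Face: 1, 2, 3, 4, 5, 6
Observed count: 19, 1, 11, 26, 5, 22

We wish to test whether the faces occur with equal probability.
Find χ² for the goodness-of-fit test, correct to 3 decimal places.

35.143

Under H₀ each category has probability 1/6, so each expected count is 84/6 = 14.
cat         O        E   (O−E)²/E
1          19       14     1.7857
2           1       14    12.0714
3          11       14     0.6429
4          26       14    10.2857
5           5       14     5.7857
6          22       14     4.5714
Sum = 35.143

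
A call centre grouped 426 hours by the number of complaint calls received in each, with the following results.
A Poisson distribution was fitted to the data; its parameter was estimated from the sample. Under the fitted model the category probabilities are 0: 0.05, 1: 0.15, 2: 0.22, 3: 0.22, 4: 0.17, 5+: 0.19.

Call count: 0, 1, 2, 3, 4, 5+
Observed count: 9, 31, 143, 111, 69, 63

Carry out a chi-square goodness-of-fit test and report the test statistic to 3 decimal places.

Expected counts E_i = n·p_i: 426×0.05 = 21.3, 426×0.15 = 63.9, 426×0.22 = 93.72, 426×0.22 = 93.72, 426×0.17 = 72.42, 426×0.19 = 80.94.
0: (9 − 21.3)²/21.3 = 151.29/21.3 = 7.1028
1: (31 − 63.9)²/63.9 = 1082.41/63.9 = 16.9391
2: (143 − 93.72)²/93.72 = 2428.5184/93.72 = 25.9125
3: (111 − 93.72)²/93.72 = 298.5984/93.72 = 3.1861
4: (69 − 72.42)²/72.42 = 11.6964/72.42 = 0.1615
5+: (63 − 80.94)²/80.94 = 321.8436/80.94 = 3.9763
Sum = 57.278

57.278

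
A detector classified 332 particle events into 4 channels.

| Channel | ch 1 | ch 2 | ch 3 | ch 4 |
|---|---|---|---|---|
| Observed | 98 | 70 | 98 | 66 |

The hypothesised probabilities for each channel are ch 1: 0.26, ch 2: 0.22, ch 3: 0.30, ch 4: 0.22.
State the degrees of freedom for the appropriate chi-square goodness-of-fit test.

3

There are k = 4 categories and no parameters were estimated from the data, so df = 4 − 1 = 3.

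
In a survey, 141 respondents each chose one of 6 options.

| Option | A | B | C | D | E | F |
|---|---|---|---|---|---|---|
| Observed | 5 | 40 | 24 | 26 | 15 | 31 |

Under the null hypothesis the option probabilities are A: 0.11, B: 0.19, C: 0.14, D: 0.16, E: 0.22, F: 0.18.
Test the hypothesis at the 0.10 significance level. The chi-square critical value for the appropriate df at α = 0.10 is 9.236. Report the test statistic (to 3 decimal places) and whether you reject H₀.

Expected counts E_i = n·p_i: 141×0.11 = 15.51, 141×0.19 = 26.79, 141×0.14 = 19.74, 141×0.16 = 22.56, 141×0.22 = 31.02, 141×0.18 = 25.38.
cat         O        E   (O−E)²/E
A           5    15.51     7.1219
B          40    26.79     6.5138
C          24    19.74     0.9193
D          26    22.56     0.5245
E          15    31.02     8.2734
F          31    25.38     1.2445
Sum = 24.597
df = 5. Since 24.597 > 9.236, we reject H₀.

24.597; reject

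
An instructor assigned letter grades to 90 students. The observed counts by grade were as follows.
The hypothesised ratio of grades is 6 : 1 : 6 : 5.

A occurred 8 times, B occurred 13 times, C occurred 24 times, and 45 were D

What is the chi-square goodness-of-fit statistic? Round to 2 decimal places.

46.13

Ratio total = 18. Expected counts: 90×6/18 = 30, 90×1/18 = 5, 90×6/18 = 30, 90×5/18 = 25.
A: (8 − 30)²/30 = 484/30 = 16.133
B: (13 − 5)²/5 = 64/5 = 12.800
C: (24 − 30)²/30 = 36/30 = 1.200
D: (45 − 25)²/25 = 400/25 = 16.000
Sum = 46.13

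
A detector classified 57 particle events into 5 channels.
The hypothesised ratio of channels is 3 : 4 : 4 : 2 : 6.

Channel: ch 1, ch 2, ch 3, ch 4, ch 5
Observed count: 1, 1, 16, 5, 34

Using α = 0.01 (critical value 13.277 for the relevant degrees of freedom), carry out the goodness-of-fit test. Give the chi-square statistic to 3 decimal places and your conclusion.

Ratio total = 19. Expected counts: 57×3/19 = 9, 57×4/19 = 12, 57×4/19 = 12, 57×2/19 = 6, 57×6/19 = 18.
cat         O        E   (O−E)²/E
ch 1        1        9     7.1111
ch 2        1       12    10.0833
ch 3       16       12     1.3333
ch 4        5        6     0.1667
ch 5       34       18    14.2222
Sum = 32.917
df = 4. Since 32.917 > 13.277, we reject H₀.

32.917; reject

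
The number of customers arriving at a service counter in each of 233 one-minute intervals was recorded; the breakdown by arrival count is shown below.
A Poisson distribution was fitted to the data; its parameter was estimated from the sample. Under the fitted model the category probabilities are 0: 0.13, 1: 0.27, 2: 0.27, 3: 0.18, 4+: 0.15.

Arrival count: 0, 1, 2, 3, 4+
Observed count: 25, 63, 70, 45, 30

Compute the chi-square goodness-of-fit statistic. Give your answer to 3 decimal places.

Expected counts E_i = n·p_i: 233×0.13 = 30.29, 233×0.27 = 62.91, 233×0.27 = 62.91, 233×0.18 = 41.94, 233×0.15 = 34.95.
0: (25 − 30.29)²/30.29 = 27.9841/30.29 = 0.9239
1: (63 − 62.91)²/62.91 = 0.0081/62.91 = 0.0001
2: (70 − 62.91)²/62.91 = 50.2681/62.91 = 0.7990
3: (45 − 41.94)²/41.94 = 9.3636/41.94 = 0.2233
4+: (30 − 34.95)²/34.95 = 24.5025/34.95 = 0.7011
Sum = 2.647

2.647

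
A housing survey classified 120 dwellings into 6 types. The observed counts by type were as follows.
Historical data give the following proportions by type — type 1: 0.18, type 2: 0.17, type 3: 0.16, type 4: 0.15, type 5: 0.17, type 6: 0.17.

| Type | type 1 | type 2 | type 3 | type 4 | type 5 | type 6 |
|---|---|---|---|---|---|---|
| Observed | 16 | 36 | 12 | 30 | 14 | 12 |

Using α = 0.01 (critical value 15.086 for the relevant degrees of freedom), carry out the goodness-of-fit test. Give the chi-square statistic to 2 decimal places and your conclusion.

29.55; reject

Expected counts E_i = n·p_i: 120×0.18 = 21.6, 120×0.17 = 20.4, 120×0.16 = 19.2, 120×0.15 = 18, 120×0.17 = 20.4, 120×0.17 = 20.4.
cat         O        E   (O−E)²/E
type 1     16     21.6      1.452
type 2     36     20.4     11.929
type 3     12     19.2      2.700
type 4     30       18      8.000
type 5     14     20.4      2.008
type 6     12     20.4      3.459
Sum = 29.55
df = 5. Since 29.55 > 15.086, we reject H₀.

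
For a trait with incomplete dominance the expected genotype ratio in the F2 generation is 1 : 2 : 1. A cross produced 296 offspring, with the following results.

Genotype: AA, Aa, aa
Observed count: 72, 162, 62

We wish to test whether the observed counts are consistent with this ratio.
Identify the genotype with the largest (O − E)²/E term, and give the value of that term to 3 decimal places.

Ratio total = 4. Expected counts: 296×1/4 = 74, 296×2/4 = 148, 296×1/4 = 74.
cat         O        E   (O−E)²/E
AA         72       74     0.0541
Aa        162      148     1.3243
aa         62       74     1.9459
The largest term is for aa: 1.946.

aa, 1.946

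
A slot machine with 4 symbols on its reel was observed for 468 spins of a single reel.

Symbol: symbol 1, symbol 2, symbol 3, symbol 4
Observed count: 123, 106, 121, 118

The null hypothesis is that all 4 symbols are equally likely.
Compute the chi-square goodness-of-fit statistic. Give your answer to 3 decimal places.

1.487

Under H₀ each category has probability 1/4, so each expected count is 468/4 = 117.
symbol 1: (123 − 117)²/117 = 36/117 = 0.3077
symbol 2: (106 − 117)²/117 = 121/117 = 1.0342
symbol 3: (121 − 117)²/117 = 16/117 = 0.1368
symbol 4: (118 − 117)²/117 = 1/117 = 0.0085
Sum = 1.487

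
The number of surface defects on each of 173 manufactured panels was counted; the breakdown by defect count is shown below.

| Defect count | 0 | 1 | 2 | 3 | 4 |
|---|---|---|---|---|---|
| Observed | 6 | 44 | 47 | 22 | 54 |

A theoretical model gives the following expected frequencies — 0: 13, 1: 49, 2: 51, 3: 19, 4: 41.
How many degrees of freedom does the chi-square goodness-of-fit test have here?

4

There are k = 5 categories and no parameters were estimated from the data, so df = 5 − 1 = 4.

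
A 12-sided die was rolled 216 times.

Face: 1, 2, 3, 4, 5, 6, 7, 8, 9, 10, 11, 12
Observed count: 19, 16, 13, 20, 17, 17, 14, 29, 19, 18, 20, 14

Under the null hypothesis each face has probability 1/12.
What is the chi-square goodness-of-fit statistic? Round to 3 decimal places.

10.778

Under H₀ each category has probability 1/12, so each expected count is 216/12 = 18.
cat         O        E   (O−E)²/E
1          19       18     0.0556
2          16       18     0.2222
3          13       18     1.3889
4          20       18     0.2222
5          17       18     0.0556
6          17       18     0.0556
7          14       18     0.8889
8          29       18     6.7222
9          19       18     0.0556
10         18       18     0.0000
11         20       18     0.2222
12         14       18     0.8889
Sum = 10.778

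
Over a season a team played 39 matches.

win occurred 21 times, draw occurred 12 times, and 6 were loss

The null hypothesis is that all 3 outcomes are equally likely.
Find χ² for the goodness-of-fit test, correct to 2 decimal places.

8.77

Under H₀ each category has probability 1/3, so each expected count is 39/3 = 13.
χ² = (21−13)²/13 + (12−13)²/13 + (6−13)²/13
   = 4.923 + 0.077 + 3.769
Sum = 8.77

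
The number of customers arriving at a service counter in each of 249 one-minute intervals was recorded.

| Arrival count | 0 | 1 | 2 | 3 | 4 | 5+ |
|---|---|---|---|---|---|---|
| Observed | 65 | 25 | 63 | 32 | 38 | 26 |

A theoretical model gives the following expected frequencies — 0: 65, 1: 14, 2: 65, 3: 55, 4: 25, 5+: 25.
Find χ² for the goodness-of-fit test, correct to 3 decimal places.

25.123

χ² = (65−65)²/65 + (25−14)²/14 + (63−65)²/65 + (32−55)²/55 + (38−25)²/25 + (26−25)²/25
   = 0.0000 + 8.6429 + 0.0615 + 9.6182 + 6.7600 + 0.0400
Sum = 25.123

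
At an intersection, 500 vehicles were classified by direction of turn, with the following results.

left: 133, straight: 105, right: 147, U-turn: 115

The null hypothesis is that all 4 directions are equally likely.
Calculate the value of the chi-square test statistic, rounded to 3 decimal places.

Under H₀ each category has probability 1/4, so each expected count is 500/4 = 125.
cat           O        E   (O−E)²/E
left        133      125     0.5120
straight    105      125     3.2000
right       147      125     3.8720
U-turn      115      125     0.8000
Sum = 8.384

8.384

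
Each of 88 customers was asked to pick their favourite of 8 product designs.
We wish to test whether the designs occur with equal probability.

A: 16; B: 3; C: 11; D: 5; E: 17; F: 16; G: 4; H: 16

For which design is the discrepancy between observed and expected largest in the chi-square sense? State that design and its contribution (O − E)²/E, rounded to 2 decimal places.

Under H₀ each category has probability 1/8, so each expected count is 88/8 = 11.
cat         O        E   (O−E)²/E
A          16       11      2.273
B           3       11      5.818
C          11       11      0.000
D           5       11      3.273
E          17       11      3.273
F          16       11      2.273
G           4       11      4.455
H          16       11      2.273
The largest term is for B: 5.82.

B, 5.82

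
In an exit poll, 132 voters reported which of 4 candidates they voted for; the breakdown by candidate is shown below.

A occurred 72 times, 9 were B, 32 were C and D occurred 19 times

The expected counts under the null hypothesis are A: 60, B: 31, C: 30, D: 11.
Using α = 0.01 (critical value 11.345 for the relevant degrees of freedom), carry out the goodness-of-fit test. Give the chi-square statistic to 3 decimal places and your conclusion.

23.964; reject

A: (72 − 60)²/60 = 144/60 = 2.4000
B: (9 − 31)²/31 = 484/31 = 15.6129
C: (32 − 30)²/30 = 4/30 = 0.1333
D: (19 − 11)²/11 = 64/11 = 5.8182
Sum = 23.964
df = 3. Since 23.964 > 11.345, we reject H₀.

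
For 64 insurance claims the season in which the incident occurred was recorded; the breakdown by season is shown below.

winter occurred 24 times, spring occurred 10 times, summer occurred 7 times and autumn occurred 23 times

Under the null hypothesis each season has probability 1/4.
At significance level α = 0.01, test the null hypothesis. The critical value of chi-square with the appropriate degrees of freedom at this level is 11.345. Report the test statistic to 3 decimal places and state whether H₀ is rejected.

Expected count for each of the 4 categories: 64/4 = 16.
winter: (24 − 16)²/16 = 64/16 = 4.0000
spring: (10 − 16)²/16 = 36/16 = 2.2500
summer: (7 − 16)²/16 = 81/16 = 5.0625
autumn: (23 − 16)²/16 = 49/16 = 3.0625
Sum = 14.375
df = 3. Since 14.375 > 11.345, we reject H₀.

14.375; reject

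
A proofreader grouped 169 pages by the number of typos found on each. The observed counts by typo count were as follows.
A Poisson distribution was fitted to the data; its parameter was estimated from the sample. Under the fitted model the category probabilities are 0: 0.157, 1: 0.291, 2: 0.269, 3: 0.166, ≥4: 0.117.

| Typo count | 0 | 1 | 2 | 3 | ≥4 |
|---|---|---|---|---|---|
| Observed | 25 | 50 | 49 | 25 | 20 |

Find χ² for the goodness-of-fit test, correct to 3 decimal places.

0.713

Expected counts E_i = n·p_i: 169×0.157 = 26.533, 169×0.291 = 49.179, 169×0.269 = 45.461, 169×0.166 = 28.054, 169×0.117 = 19.773.
0: (25 − 26.533)²/26.533 = 2.350089/26.533 = 0.0886
1: (50 − 49.179)²/49.179 = 0.674041/49.179 = 0.0137
2: (49 − 45.461)²/45.461 = 12.524521/45.461 = 0.2755
3: (25 − 28.054)²/28.054 = 9.326916/28.054 = 0.3325
≥4: (20 − 19.773)²/19.773 = 0.051529/19.773 = 0.0026
Sum = 0.713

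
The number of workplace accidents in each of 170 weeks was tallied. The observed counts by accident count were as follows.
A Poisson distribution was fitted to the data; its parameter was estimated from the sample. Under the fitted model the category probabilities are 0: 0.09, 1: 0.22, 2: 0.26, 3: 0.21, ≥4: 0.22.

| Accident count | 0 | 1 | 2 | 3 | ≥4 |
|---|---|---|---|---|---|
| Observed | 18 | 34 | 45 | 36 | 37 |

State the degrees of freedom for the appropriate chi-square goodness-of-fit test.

3

There are k = 5 categories and 1 parameter estimated from the data, so df = 5 − 1 − 1 = 3.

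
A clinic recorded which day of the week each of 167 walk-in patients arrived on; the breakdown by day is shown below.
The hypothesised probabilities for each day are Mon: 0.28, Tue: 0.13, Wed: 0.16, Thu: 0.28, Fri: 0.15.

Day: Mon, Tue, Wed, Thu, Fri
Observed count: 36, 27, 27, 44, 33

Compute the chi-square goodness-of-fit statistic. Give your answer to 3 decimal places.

6.454

Expected counts E_i = n·p_i: 167×0.28 = 46.76, 167×0.13 = 21.71, 167×0.16 = 26.72, 167×0.28 = 46.76, 167×0.15 = 25.05.
cat         O        E   (O−E)²/E
Mon        36    46.76     2.4760
Tue        27    21.71     1.2890
Wed        27    26.72     0.0029
Thu        44    46.76     0.1629
Fri        33    25.05     2.5231
Sum = 6.454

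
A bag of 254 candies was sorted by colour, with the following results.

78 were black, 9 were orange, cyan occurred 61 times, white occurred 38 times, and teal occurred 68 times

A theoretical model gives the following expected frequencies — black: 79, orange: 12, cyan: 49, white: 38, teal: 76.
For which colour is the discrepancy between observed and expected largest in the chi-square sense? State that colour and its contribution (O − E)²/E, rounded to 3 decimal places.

black: (78 − 79)²/79 = 1/79 = 0.0127
orange: (9 − 12)²/12 = 9/12 = 0.7500
cyan: (61 − 49)²/49 = 144/49 = 2.9388
white: (38 − 38)²/38 = 0/38 = 0.0000
teal: (68 − 76)²/76 = 64/76 = 0.8421
The largest term is for cyan: 2.939.

cyan, 2.939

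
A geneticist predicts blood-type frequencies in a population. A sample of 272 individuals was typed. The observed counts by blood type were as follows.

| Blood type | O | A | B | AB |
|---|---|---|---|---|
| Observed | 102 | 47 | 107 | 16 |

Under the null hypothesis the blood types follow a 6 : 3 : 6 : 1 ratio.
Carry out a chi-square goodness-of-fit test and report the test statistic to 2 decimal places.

0.62

Ratio total = 16. Expected counts: 272×6/16 = 102, 272×3/16 = 51, 272×6/16 = 102, 272×1/16 = 17.
cat         O        E   (O−E)²/E
O         102      102      0.000
A          47       51      0.314
B         107      102      0.245
AB         16       17      0.059
Sum = 0.62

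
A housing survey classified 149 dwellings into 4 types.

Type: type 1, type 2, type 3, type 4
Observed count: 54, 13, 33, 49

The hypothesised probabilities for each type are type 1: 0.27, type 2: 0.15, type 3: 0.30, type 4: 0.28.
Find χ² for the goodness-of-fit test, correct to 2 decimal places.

Expected counts E_i = n·p_i: 149×0.27 = 40.23, 149×0.15 = 22.35, 149×0.30 = 44.7, 149×0.28 = 41.72.
type 1: (54 − 40.23)²/40.23 = 189.6129/40.23 = 4.713
type 2: (13 − 22.35)²/22.35 = 87.4225/22.35 = 3.912
type 3: (33 − 44.7)²/44.7 = 136.89/44.7 = 3.062
type 4: (49 − 41.72)²/41.72 = 52.9984/41.72 = 1.270
Sum = 12.96

12.96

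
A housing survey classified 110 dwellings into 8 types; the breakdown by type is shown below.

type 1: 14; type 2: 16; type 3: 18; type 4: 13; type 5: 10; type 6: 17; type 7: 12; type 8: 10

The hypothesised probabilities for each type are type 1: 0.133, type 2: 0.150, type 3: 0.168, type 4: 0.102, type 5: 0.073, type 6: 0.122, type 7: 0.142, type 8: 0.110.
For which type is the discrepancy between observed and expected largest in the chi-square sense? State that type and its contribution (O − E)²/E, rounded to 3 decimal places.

type 6, 0.955

Expected counts E_i = n·p_i: 110×0.133 = 14.63, 110×0.150 = 16.5, 110×0.168 = 18.48, 110×0.102 = 11.22, 110×0.073 = 8.03, 110×0.122 = 13.42, 110×0.142 = 15.62, 110×0.110 = 12.1.
χ² = (14−14.63)²/14.63 + (16−16.5)²/16.5 + (18−18.48)²/18.48 + (13−11.22)²/11.22 + (10−8.03)²/8.03 + (17−13.42)²/13.42 + (12−15.62)²/15.62 + (10−12.1)²/12.1
   = 0.0271 + 0.0152 + 0.0125 + 0.2824 + 0.4833 + 0.9550 + 0.8390 + 0.3645
The largest term is for type 6: 0.955.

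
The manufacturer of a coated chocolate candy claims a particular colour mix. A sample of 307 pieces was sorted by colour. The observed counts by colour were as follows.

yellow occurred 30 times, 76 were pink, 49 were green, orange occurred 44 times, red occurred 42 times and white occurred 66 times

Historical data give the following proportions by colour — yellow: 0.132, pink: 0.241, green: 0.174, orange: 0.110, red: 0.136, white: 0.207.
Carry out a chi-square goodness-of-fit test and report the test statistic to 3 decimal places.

6.348

Expected counts E_i = n·p_i: 307×0.132 = 40.524, 307×0.241 = 73.987, 307×0.174 = 53.418, 307×0.110 = 33.77, 307×0.136 = 41.752, 307×0.207 = 63.549.
yellow: (30 − 40.524)²/40.524 = 110.754576/40.524 = 2.7331
pink: (76 − 73.987)²/73.987 = 4.052169/73.987 = 0.0548
green: (49 − 53.418)²/53.418 = 19.518724/53.418 = 0.3654
orange: (44 − 33.77)²/33.77 = 104.6529/33.77 = 3.0990
red: (42 − 41.752)²/41.752 = 0.061504/41.752 = 0.0015
white: (66 − 63.549)²/63.549 = 6.007401/63.549 = 0.0945
Sum = 6.348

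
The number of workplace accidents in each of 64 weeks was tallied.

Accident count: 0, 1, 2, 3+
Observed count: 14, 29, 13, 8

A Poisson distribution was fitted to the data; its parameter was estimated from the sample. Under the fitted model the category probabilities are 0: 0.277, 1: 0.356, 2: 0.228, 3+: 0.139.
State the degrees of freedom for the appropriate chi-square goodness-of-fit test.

2

There are k = 4 categories and 1 parameter estimated from the data, so df = 4 − 1 − 1 = 2.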